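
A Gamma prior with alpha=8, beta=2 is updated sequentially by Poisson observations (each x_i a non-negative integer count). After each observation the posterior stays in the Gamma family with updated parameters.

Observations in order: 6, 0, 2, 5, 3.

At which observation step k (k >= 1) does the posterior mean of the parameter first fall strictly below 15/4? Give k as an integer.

obs 1: x=6 → posterior Gamma(14, 3)
obs 2: x=0 → posterior Gamma(14, 4)
obs 3: x=2 → posterior Gamma(16, 5)
obs 4: x=5 → posterior Gamma(21, 6)
obs 5: x=3 → posterior Gamma(24, 7)

k = 2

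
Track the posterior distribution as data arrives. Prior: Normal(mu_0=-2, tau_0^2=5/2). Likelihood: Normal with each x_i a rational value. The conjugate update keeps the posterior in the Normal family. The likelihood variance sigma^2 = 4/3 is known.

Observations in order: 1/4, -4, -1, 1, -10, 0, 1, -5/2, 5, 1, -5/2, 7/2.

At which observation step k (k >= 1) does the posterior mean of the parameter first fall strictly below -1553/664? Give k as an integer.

k = 5

obs 1: x=1/4 → posterior Normal(-49/92, 20/23)
obs 2: x=-4 → posterior Normal(-289/152, 10/19)
obs 3: x=-1 → posterior Normal(-349/212, 20/53)
obs 4: x=1 → posterior Normal(-17/16, 5/17)
obs 5: x=-10 → posterior Normal(-889/332, 20/83)
obs 6: x=0 → posterior Normal(-127/56, 10/49)
obs 7: x=1 → posterior Normal(-829/452, 20/113)
obs 8: x=-5/2 → posterior Normal(-979/512, 5/32)
obs 9: x=5 → posterior Normal(-679/572, 20/143)
obs 10: x=1 → posterior Normal(-619/632, 10/79)
obs 11: x=-5/2 → posterior Normal(-769/692, 20/173)
obs 12: x=7/2 → posterior Normal(-559/752, 5/47)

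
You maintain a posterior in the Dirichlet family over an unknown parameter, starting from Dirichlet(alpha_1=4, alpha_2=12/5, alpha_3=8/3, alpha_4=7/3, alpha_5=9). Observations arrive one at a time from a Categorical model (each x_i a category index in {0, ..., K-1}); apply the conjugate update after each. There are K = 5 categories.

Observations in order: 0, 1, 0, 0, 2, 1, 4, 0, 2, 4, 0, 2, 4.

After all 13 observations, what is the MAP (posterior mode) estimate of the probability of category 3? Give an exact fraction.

obs 1: x=0 → posterior Dirichlet(5, 12/5, 8/3, 7/3, 9)
obs 2: x=1 → posterior Dirichlet(5, 17/5, 8/3, 7/3, 9)
obs 3: x=0 → posterior Dirichlet(6, 17/5, 8/3, 7/3, 9)
obs 4: x=0 → posterior Dirichlet(7, 17/5, 8/3, 7/3, 9)
obs 5: x=2 → posterior Dirichlet(7, 17/5, 11/3, 7/3, 9)
obs 6: x=1 → posterior Dirichlet(7, 22/5, 11/3, 7/3, 9)
obs 7: x=4 → posterior Dirichlet(7, 22/5, 11/3, 7/3, 10)
obs 8: x=0 → posterior Dirichlet(8, 22/5, 11/3, 7/3, 10)
obs 9: x=2 → posterior Dirichlet(8, 22/5, 14/3, 7/3, 10)
obs 10: x=4 → posterior Dirichlet(8, 22/5, 14/3, 7/3, 11)
obs 11: x=0 → posterior Dirichlet(9, 22/5, 14/3, 7/3, 11)
obs 12: x=2 → posterior Dirichlet(9, 22/5, 17/3, 7/3, 11)
obs 13: x=4 → posterior Dirichlet(9, 22/5, 17/3, 7/3, 12)

10/213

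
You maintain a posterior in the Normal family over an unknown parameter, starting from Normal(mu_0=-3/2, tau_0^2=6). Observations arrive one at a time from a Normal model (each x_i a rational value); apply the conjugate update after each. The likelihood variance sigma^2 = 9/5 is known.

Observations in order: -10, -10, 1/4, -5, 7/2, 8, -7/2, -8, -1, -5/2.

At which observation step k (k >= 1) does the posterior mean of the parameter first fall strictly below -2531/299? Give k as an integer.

k = 2

obs 1: x=-10 → posterior Normal(-209/26, 18/13)
obs 2: x=-10 → posterior Normal(-409/46, 18/23)
obs 3: x=1/4 → posterior Normal(-202/33, 6/11)
obs 4: x=-5 → posterior Normal(-252/43, 18/43)
obs 5: x=7/2 → posterior Normal(-217/53, 18/53)
obs 6: x=8 → posterior Normal(-137/63, 2/7)
obs 7: x=-7/2 → posterior Normal(-172/73, 18/73)
obs 8: x=-8 → posterior Normal(-252/83, 18/83)
obs 9: x=-1 → posterior Normal(-262/93, 6/31)
obs 10: x=-5/2 → posterior Normal(-287/103, 18/103)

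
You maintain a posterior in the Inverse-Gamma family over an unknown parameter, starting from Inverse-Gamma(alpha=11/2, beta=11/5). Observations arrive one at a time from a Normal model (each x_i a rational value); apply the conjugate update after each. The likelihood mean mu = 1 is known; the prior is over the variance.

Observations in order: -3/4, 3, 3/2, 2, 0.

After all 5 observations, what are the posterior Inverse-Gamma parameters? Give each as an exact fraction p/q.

alpha=8, beta=1097/160

obs 1: x=-3/4 → posterior Inverse-Gamma(6, 597/160)
obs 2: x=3 → posterior Inverse-Gamma(13/2, 917/160)
obs 3: x=3/2 → posterior Inverse-Gamma(7, 937/160)
obs 4: x=2 → posterior Inverse-Gamma(15/2, 1017/160)
obs 5: x=0 → posterior Inverse-Gamma(8, 1097/160)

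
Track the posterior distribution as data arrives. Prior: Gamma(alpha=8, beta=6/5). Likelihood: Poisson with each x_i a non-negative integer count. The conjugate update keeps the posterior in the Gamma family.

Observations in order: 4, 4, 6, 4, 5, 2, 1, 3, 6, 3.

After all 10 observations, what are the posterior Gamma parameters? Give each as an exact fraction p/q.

obs 1: x=4 → posterior Gamma(12, 11/5)
obs 2: x=4 → posterior Gamma(16, 16/5)
obs 3: x=6 → posterior Gamma(22, 21/5)
obs 4: x=4 → posterior Gamma(26, 26/5)
obs 5: x=5 → posterior Gamma(31, 31/5)
obs 6: x=2 → posterior Gamma(33, 36/5)
obs 7: x=1 → posterior Gamma(34, 41/5)
obs 8: x=3 → posterior Gamma(37, 46/5)
obs 9: x=6 → posterior Gamma(43, 51/5)
obs 10: x=3 → posterior Gamma(46, 56/5)

alpha=46, beta=56/5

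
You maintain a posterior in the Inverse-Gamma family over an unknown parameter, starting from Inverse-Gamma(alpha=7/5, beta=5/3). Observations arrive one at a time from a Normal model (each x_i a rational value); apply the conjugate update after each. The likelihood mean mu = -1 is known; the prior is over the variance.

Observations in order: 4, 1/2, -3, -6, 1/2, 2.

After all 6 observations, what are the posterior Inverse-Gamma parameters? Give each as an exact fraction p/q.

alpha=22/5, beta=425/12

obs 1: x=4 → posterior Inverse-Gamma(19/10, 85/6)
obs 2: x=1/2 → posterior Inverse-Gamma(12/5, 367/24)
obs 3: x=-3 → posterior Inverse-Gamma(29/10, 415/24)
obs 4: x=-6 → posterior Inverse-Gamma(17/5, 715/24)
obs 5: x=1/2 → posterior Inverse-Gamma(39/10, 371/12)
obs 6: x=2 → posterior Inverse-Gamma(22/5, 425/12)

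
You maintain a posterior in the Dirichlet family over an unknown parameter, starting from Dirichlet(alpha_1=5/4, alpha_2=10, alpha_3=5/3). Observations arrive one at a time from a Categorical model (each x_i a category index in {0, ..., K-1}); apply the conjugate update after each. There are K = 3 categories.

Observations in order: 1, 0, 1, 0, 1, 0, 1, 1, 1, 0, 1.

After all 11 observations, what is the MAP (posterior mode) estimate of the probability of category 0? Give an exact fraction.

51/251

obs 1: x=1 → posterior Dirichlet(5/4, 11, 5/3)
obs 2: x=0 → posterior Dirichlet(9/4, 11, 5/3)
obs 3: x=1 → posterior Dirichlet(9/4, 12, 5/3)
obs 4: x=0 → posterior Dirichlet(13/4, 12, 5/3)
obs 5: x=1 → posterior Dirichlet(13/4, 13, 5/3)
obs 6: x=0 → posterior Dirichlet(17/4, 13, 5/3)
obs 7: x=1 → posterior Dirichlet(17/4, 14, 5/3)
obs 8: x=1 → posterior Dirichlet(17/4, 15, 5/3)
obs 9: x=1 → posterior Dirichlet(17/4, 16, 5/3)
obs 10: x=0 → posterior Dirichlet(21/4, 16, 5/3)
obs 11: x=1 → posterior Dirichlet(21/4, 17, 5/3)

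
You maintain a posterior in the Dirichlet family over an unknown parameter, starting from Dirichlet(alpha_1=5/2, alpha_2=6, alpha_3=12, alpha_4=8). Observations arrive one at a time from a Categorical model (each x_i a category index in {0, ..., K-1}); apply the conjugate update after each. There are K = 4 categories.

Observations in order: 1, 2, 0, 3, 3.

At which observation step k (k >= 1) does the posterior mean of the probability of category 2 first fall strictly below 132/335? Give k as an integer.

obs 1: x=1 → posterior Dirichlet(5/2, 7, 12, 8)
obs 2: x=2 → posterior Dirichlet(5/2, 7, 13, 8)
obs 3: x=0 → posterior Dirichlet(7/2, 7, 13, 8)
obs 4: x=3 → posterior Dirichlet(7/2, 7, 13, 9)
obs 5: x=3 → posterior Dirichlet(7/2, 7, 13, 10)

k = 5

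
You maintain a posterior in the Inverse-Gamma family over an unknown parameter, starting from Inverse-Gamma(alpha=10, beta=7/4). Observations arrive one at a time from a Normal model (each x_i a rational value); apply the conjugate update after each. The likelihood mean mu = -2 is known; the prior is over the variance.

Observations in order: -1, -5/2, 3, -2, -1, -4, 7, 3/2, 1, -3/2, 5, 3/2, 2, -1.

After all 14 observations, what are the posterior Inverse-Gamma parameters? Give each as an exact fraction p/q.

obs 1: x=-1 → posterior Inverse-Gamma(21/2, 9/4)
obs 2: x=-5/2 → posterior Inverse-Gamma(11, 19/8)
obs 3: x=3 → posterior Inverse-Gamma(23/2, 119/8)
obs 4: x=-2 → posterior Inverse-Gamma(12, 119/8)
obs 5: x=-1 → posterior Inverse-Gamma(25/2, 123/8)
obs 6: x=-4 → posterior Inverse-Gamma(13, 139/8)
obs 7: x=7 → posterior Inverse-Gamma(27/2, 463/8)
obs 8: x=3/2 → posterior Inverse-Gamma(14, 64)
obs 9: x=1 → posterior Inverse-Gamma(29/2, 137/2)
obs 10: x=-3/2 → posterior Inverse-Gamma(15, 549/8)
obs 11: x=5 → posterior Inverse-Gamma(31/2, 745/8)
obs 12: x=3/2 → posterior Inverse-Gamma(16, 397/4)
obs 13: x=2 → posterior Inverse-Gamma(33/2, 429/4)
obs 14: x=-1 → posterior Inverse-Gamma(17, 431/4)

alpha=17, beta=431/4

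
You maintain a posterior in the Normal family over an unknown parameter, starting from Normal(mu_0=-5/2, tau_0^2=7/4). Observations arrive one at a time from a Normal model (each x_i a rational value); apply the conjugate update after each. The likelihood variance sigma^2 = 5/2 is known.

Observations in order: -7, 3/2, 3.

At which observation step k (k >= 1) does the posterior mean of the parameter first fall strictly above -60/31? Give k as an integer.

k = 3

obs 1: x=-7 → posterior Normal(-74/17, 35/34)
obs 2: x=3/2 → posterior Normal(-127/48, 35/48)
obs 3: x=3 → posterior Normal(-85/62, 35/62)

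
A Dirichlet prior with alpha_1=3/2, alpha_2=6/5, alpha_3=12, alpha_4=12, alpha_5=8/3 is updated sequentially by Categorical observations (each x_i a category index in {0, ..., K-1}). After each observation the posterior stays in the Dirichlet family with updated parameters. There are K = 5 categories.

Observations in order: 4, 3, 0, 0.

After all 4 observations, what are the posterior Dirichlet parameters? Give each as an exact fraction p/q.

obs 1: x=4 → posterior Dirichlet(3/2, 6/5, 12, 12, 11/3)
obs 2: x=3 → posterior Dirichlet(3/2, 6/5, 12, 13, 11/3)
obs 3: x=0 → posterior Dirichlet(5/2, 6/5, 12, 13, 11/3)
obs 4: x=0 → posterior Dirichlet(7/2, 6/5, 12, 13, 11/3)

alpha_1=7/2, alpha_2=6/5, alpha_3=12, alpha_4=13, alpha_5=11/3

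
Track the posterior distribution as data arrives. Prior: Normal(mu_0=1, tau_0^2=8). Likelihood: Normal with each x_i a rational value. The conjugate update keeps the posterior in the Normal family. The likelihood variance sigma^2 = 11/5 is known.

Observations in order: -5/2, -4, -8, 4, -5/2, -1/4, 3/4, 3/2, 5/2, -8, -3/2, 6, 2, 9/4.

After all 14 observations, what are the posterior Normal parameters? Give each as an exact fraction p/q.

mu_0=-299/571, tau_0^2=88/571

obs 1: x=-5/2 → posterior Normal(-89/51, 88/51)
obs 2: x=-4 → posterior Normal(-249/91, 88/91)
obs 3: x=-8 → posterior Normal(-569/131, 88/131)
obs 4: x=4 → posterior Normal(-409/171, 88/171)
obs 5: x=-5/2 → posterior Normal(-509/211, 88/211)
obs 6: x=-1/4 → posterior Normal(-519/251, 88/251)
obs 7: x=3/4 → posterior Normal(-163/97, 88/291)
obs 8: x=3/2 → posterior Normal(-429/331, 88/331)
obs 9: x=5/2 → posterior Normal(-47/53, 88/371)
obs 10: x=-8 → posterior Normal(-649/411, 88/411)
obs 11: x=-3/2 → posterior Normal(-709/451, 8/41)
obs 12: x=6 → posterior Normal(-469/491, 88/491)
obs 13: x=2 → posterior Normal(-389/531, 88/531)
obs 14: x=9/4 → posterior Normal(-299/571, 88/571)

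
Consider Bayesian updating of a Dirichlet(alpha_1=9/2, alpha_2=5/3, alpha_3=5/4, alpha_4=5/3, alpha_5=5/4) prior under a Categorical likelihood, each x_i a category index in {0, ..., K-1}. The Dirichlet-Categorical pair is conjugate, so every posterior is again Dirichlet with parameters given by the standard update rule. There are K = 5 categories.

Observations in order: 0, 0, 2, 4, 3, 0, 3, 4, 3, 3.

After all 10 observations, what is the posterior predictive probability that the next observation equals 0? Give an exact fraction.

45/122

obs 1: x=0 → posterior Dirichlet(11/2, 5/3, 5/4, 5/3, 5/4)
obs 2: x=0 → posterior Dirichlet(13/2, 5/3, 5/4, 5/3, 5/4)
obs 3: x=2 → posterior Dirichlet(13/2, 5/3, 9/4, 5/3, 5/4)
obs 4: x=4 → posterior Dirichlet(13/2, 5/3, 9/4, 5/3, 9/4)
obs 5: x=3 → posterior Dirichlet(13/2, 5/3, 9/4, 8/3, 9/4)
obs 6: x=0 → posterior Dirichlet(15/2, 5/3, 9/4, 8/3, 9/4)
obs 7: x=3 → posterior Dirichlet(15/2, 5/3, 9/4, 11/3, 9/4)
obs 8: x=4 → posterior Dirichlet(15/2, 5/3, 9/4, 11/3, 13/4)
obs 9: x=3 → posterior Dirichlet(15/2, 5/3, 9/4, 14/3, 13/4)
obs 10: x=3 → posterior Dirichlet(15/2, 5/3, 9/4, 17/3, 13/4)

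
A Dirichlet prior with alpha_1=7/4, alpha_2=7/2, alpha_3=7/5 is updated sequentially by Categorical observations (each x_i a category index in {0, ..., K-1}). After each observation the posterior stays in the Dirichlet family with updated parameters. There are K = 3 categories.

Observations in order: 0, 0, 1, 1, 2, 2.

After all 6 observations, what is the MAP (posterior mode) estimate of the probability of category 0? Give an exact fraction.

55/193

obs 1: x=0 → posterior Dirichlet(11/4, 7/2, 7/5)
obs 2: x=0 → posterior Dirichlet(15/4, 7/2, 7/5)
obs 3: x=1 → posterior Dirichlet(15/4, 9/2, 7/5)
obs 4: x=1 → posterior Dirichlet(15/4, 11/2, 7/5)
obs 5: x=2 → posterior Dirichlet(15/4, 11/2, 12/5)
obs 6: x=2 → posterior Dirichlet(15/4, 11/2, 17/5)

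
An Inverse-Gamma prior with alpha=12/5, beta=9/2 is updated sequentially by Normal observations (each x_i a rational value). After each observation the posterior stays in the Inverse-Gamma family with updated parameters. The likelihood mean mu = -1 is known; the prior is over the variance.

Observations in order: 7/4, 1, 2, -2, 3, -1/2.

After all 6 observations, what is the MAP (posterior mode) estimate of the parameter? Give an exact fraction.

obs 1: x=7/4 → posterior Inverse-Gamma(29/10, 265/32)
obs 2: x=1 → posterior Inverse-Gamma(17/5, 329/32)
obs 3: x=2 → posterior Inverse-Gamma(39/10, 473/32)
obs 4: x=-2 → posterior Inverse-Gamma(22/5, 489/32)
obs 5: x=3 → posterior Inverse-Gamma(49/10, 745/32)
obs 6: x=-1/2 → posterior Inverse-Gamma(27/5, 749/32)

3745/1024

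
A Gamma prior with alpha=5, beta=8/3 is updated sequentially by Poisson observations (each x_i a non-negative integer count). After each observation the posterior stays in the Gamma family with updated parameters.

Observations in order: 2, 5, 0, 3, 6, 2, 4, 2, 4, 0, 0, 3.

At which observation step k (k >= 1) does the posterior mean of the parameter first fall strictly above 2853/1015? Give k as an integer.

k = 9

obs 1: x=2 → posterior Gamma(7, 11/3)
obs 2: x=5 → posterior Gamma(12, 14/3)
obs 3: x=0 → posterior Gamma(12, 17/3)
obs 4: x=3 → posterior Gamma(15, 20/3)
obs 5: x=6 → posterior Gamma(21, 23/3)
obs 6: x=2 → posterior Gamma(23, 26/3)
obs 7: x=4 → posterior Gamma(27, 29/3)
obs 8: x=2 → posterior Gamma(29, 32/3)
obs 9: x=4 → posterior Gamma(33, 35/3)
obs 10: x=0 → posterior Gamma(33, 38/3)
obs 11: x=0 → posterior Gamma(33, 41/3)
obs 12: x=3 → posterior Gamma(36, 44/3)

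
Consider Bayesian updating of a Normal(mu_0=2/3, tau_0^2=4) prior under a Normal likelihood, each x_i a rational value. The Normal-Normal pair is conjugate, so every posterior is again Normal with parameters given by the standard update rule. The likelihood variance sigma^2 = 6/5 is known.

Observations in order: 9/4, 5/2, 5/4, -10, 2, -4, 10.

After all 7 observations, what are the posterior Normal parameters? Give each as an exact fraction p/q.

mu_0=42/73, tau_0^2=12/73

obs 1: x=9/4 → posterior Normal(49/26, 12/13)
obs 2: x=5/2 → posterior Normal(99/46, 12/23)
obs 3: x=5/4 → posterior Normal(62/33, 4/11)
obs 4: x=-10 → posterior Normal(-38/43, 12/43)
obs 5: x=2 → posterior Normal(-18/53, 12/53)
obs 6: x=-4 → posterior Normal(-58/63, 4/21)
obs 7: x=10 → posterior Normal(42/73, 12/73)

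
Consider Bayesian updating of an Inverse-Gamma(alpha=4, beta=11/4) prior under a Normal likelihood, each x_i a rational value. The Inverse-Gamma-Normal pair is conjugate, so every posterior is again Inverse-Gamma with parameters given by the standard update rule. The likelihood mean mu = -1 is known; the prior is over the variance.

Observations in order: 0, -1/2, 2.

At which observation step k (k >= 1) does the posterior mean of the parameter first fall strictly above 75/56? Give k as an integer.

k = 3

obs 1: x=0 → posterior Inverse-Gamma(9/2, 13/4)
obs 2: x=-1/2 → posterior Inverse-Gamma(5, 27/8)
obs 3: x=2 → posterior Inverse-Gamma(11/2, 63/8)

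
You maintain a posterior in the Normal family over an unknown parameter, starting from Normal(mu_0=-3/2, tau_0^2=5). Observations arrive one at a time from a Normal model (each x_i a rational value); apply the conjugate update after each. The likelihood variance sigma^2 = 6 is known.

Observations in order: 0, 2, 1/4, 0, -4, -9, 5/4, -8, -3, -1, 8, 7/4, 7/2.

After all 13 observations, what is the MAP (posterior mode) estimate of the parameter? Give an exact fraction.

-201/284

obs 1: x=0 → posterior Normal(-9/11, 30/11)
obs 2: x=2 → posterior Normal(1/16, 15/8)
obs 3: x=1/4 → posterior Normal(3/28, 10/7)
obs 4: x=0 → posterior Normal(9/104, 15/13)
obs 5: x=-4 → posterior Normal(-71/124, 30/31)
obs 6: x=-9 → posterior Normal(-251/144, 5/6)
obs 7: x=5/4 → posterior Normal(-113/82, 30/41)
obs 8: x=-8 → posterior Normal(-193/92, 15/23)
obs 9: x=-3 → posterior Normal(-223/102, 10/17)
obs 10: x=-1 → posterior Normal(-233/112, 15/28)
obs 11: x=8 → posterior Normal(-153/122, 30/61)
obs 12: x=7/4 → posterior Normal(-271/264, 5/11)
obs 13: x=7/2 → posterior Normal(-201/284, 30/71)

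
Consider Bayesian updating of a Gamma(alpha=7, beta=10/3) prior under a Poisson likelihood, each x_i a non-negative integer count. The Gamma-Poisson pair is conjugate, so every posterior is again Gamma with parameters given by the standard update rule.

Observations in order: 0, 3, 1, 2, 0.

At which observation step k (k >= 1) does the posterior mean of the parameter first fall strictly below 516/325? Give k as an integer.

k = 5

obs 1: x=0 → posterior Gamma(7, 13/3)
obs 2: x=3 → posterior Gamma(10, 16/3)
obs 3: x=1 → posterior Gamma(11, 19/3)
obs 4: x=2 → posterior Gamma(13, 22/3)
obs 5: x=0 → posterior Gamma(13, 25/3)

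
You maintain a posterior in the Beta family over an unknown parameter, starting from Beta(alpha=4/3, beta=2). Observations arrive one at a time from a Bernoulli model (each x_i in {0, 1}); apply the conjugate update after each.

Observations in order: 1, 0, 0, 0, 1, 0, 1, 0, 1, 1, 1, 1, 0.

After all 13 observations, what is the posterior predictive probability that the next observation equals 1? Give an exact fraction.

25/49

obs 1: x=1 → posterior Beta(7/3, 2)
obs 2: x=0 → posterior Beta(7/3, 3)
obs 3: x=0 → posterior Beta(7/3, 4)
obs 4: x=0 → posterior Beta(7/3, 5)
obs 5: x=1 → posterior Beta(10/3, 5)
obs 6: x=0 → posterior Beta(10/3, 6)
obs 7: x=1 → posterior Beta(13/3, 6)
obs 8: x=0 → posterior Beta(13/3, 7)
obs 9: x=1 → posterior Beta(16/3, 7)
obs 10: x=1 → posterior Beta(19/3, 7)
obs 11: x=1 → posterior Beta(22/3, 7)
obs 12: x=1 → posterior Beta(25/3, 7)
obs 13: x=0 → posterior Beta(25/3, 8)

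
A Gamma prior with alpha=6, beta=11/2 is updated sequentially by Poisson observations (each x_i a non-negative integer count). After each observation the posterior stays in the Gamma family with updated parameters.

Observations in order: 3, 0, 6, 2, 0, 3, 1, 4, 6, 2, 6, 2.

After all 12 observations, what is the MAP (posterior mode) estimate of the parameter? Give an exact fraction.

16/7

obs 1: x=3 → posterior Gamma(9, 13/2)
obs 2: x=0 → posterior Gamma(9, 15/2)
obs 3: x=6 → posterior Gamma(15, 17/2)
obs 4: x=2 → posterior Gamma(17, 19/2)
obs 5: x=0 → posterior Gamma(17, 21/2)
obs 6: x=3 → posterior Gamma(20, 23/2)
obs 7: x=1 → posterior Gamma(21, 25/2)
obs 8: x=4 → posterior Gamma(25, 27/2)
obs 9: x=6 → posterior Gamma(31, 29/2)
obs 10: x=2 → posterior Gamma(33, 31/2)
obs 11: x=6 → posterior Gamma(39, 33/2)
obs 12: x=2 → posterior Gamma(41, 35/2)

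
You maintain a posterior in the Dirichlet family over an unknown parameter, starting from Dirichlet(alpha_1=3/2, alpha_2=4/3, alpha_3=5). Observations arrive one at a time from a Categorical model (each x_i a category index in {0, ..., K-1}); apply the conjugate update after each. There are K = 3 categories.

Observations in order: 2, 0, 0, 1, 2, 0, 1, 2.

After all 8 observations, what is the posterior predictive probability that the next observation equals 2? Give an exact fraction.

48/95

obs 1: x=2 → posterior Dirichlet(3/2, 4/3, 6)
obs 2: x=0 → posterior Dirichlet(5/2, 4/3, 6)
obs 3: x=0 → posterior Dirichlet(7/2, 4/3, 6)
obs 4: x=1 → posterior Dirichlet(7/2, 7/3, 6)
obs 5: x=2 → posterior Dirichlet(7/2, 7/3, 7)
obs 6: x=0 → posterior Dirichlet(9/2, 7/3, 7)
obs 7: x=1 → posterior Dirichlet(9/2, 10/3, 7)
obs 8: x=2 → posterior Dirichlet(9/2, 10/3, 8)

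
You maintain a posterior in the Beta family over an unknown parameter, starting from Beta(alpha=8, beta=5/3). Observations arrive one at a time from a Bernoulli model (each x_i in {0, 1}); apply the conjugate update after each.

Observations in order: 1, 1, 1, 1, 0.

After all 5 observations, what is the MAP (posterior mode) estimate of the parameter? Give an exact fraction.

33/38

obs 1: x=1 → posterior Beta(9, 5/3)
obs 2: x=1 → posterior Beta(10, 5/3)
obs 3: x=1 → posterior Beta(11, 5/3)
obs 4: x=1 → posterior Beta(12, 5/3)
obs 5: x=0 → posterior Beta(12, 8/3)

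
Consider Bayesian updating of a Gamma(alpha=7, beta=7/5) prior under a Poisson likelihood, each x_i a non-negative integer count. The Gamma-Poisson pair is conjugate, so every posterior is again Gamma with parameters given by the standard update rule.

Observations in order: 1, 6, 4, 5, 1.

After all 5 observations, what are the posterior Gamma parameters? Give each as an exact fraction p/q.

alpha=24, beta=32/5

obs 1: x=1 → posterior Gamma(8, 12/5)
obs 2: x=6 → posterior Gamma(14, 17/5)
obs 3: x=4 → posterior Gamma(18, 22/5)
obs 4: x=5 → posterior Gamma(23, 27/5)
obs 5: x=1 → posterior Gamma(24, 32/5)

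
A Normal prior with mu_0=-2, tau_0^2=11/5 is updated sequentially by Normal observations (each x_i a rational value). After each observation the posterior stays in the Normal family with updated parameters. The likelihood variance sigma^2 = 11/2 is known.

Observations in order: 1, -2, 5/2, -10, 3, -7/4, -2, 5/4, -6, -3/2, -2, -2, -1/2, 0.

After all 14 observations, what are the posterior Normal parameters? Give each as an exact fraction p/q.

mu_0=-50/33, tau_0^2=1/3

obs 1: x=1 → posterior Normal(-8/7, 11/7)
obs 2: x=-2 → posterior Normal(-4/3, 11/9)
obs 3: x=5/2 → posterior Normal(-7/11, 1)
obs 4: x=-10 → posterior Normal(-27/13, 11/13)
obs 5: x=3 → posterior Normal(-7/5, 11/15)
obs 6: x=-7/4 → posterior Normal(-49/34, 11/17)
obs 7: x=-2 → posterior Normal(-3/2, 11/19)
obs 8: x=5/4 → posterior Normal(-26/21, 11/21)
obs 9: x=-6 → posterior Normal(-38/23, 11/23)
obs 10: x=-3/2 → posterior Normal(-41/25, 11/25)
obs 11: x=-2 → posterior Normal(-5/3, 11/27)
obs 12: x=-2 → posterior Normal(-49/29, 11/29)
obs 13: x=-1/2 → posterior Normal(-50/31, 11/31)
obs 14: x=0 → posterior Normal(-50/33, 1/3)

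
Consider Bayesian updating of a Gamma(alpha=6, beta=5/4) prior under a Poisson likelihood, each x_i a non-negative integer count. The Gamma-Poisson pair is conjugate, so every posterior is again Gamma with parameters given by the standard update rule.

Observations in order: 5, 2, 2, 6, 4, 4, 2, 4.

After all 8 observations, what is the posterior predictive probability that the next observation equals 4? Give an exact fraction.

145695095259860257979407695716751129790437398045914277277899520/791717805254439023624865699561776475898803884688668051353443161

obs 1: x=5 → posterior Gamma(11, 9/4)
obs 2: x=2 → posterior Gamma(13, 13/4)
obs 3: x=2 → posterior Gamma(15, 17/4)
obs 4: x=6 → posterior Gamma(21, 21/4)
obs 5: x=4 → posterior Gamma(25, 25/4)
obs 6: x=4 → posterior Gamma(29, 29/4)
obs 7: x=2 → posterior Gamma(31, 33/4)
obs 8: x=4 → posterior Gamma(35, 37/4)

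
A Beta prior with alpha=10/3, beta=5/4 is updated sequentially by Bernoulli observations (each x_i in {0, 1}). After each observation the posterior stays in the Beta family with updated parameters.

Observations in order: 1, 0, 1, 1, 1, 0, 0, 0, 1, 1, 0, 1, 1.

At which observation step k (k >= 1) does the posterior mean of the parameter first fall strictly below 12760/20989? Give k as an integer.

k = 8

obs 1: x=1 → posterior Beta(13/3, 5/4)
obs 2: x=0 → posterior Beta(13/3, 9/4)
obs 3: x=1 → posterior Beta(16/3, 9/4)
obs 4: x=1 → posterior Beta(19/3, 9/4)
obs 5: x=1 → posterior Beta(22/3, 9/4)
obs 6: x=0 → posterior Beta(22/3, 13/4)
obs 7: x=0 → posterior Beta(22/3, 17/4)
obs 8: x=0 → posterior Beta(22/3, 21/4)
obs 9: x=1 → posterior Beta(25/3, 21/4)
obs 10: x=1 → posterior Beta(28/3, 21/4)
obs 11: x=0 → posterior Beta(28/3, 25/4)
obs 12: x=1 → posterior Beta(31/3, 25/4)
obs 13: x=1 → posterior Beta(34/3, 25/4)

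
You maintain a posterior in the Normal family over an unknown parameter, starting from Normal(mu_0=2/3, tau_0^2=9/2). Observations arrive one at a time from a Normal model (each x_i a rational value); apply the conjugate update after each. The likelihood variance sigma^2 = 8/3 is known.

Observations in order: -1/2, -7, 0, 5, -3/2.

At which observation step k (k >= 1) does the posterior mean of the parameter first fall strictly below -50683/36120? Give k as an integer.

obs 1: x=-1/2 → posterior Normal(-17/258, 72/43)
obs 2: x=-7 → posterior Normal(-1151/420, 36/35)
obs 3: x=0 → posterior Normal(-1151/582, 72/97)
obs 4: x=5 → posterior Normal(-11/24, 18/31)
obs 5: x=-3/2 → posterior Normal(-292/453, 72/151)

k = 2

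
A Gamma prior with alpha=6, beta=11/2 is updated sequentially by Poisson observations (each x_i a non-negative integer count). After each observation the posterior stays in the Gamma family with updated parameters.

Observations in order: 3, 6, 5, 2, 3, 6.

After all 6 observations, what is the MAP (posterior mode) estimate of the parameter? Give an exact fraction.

obs 1: x=3 → posterior Gamma(9, 13/2)
obs 2: x=6 → posterior Gamma(15, 15/2)
obs 3: x=5 → posterior Gamma(20, 17/2)
obs 4: x=2 → posterior Gamma(22, 19/2)
obs 5: x=3 → posterior Gamma(25, 21/2)
obs 6: x=6 → posterior Gamma(31, 23/2)

60/23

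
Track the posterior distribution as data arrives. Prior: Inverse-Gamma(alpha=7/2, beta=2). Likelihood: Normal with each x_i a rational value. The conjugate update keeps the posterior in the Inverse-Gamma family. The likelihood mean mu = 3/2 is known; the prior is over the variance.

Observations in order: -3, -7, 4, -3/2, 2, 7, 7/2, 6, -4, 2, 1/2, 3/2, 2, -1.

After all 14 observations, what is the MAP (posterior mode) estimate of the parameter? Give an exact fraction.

409/46

obs 1: x=-3 → posterior Inverse-Gamma(4, 97/8)
obs 2: x=-7 → posterior Inverse-Gamma(9/2, 193/4)
obs 3: x=4 → posterior Inverse-Gamma(5, 411/8)
obs 4: x=-3/2 → posterior Inverse-Gamma(11/2, 447/8)
obs 5: x=2 → posterior Inverse-Gamma(6, 56)
obs 6: x=7 → posterior Inverse-Gamma(13/2, 569/8)
obs 7: x=7/2 → posterior Inverse-Gamma(7, 585/8)
obs 8: x=6 → posterior Inverse-Gamma(15/2, 333/4)
obs 9: x=-4 → posterior Inverse-Gamma(8, 787/8)
obs 10: x=2 → posterior Inverse-Gamma(17/2, 197/2)
obs 11: x=1/2 → posterior Inverse-Gamma(9, 99)
obs 12: x=3/2 → posterior Inverse-Gamma(19/2, 99)
obs 13: x=2 → posterior Inverse-Gamma(10, 793/8)
obs 14: x=-1 → posterior Inverse-Gamma(21/2, 409/4)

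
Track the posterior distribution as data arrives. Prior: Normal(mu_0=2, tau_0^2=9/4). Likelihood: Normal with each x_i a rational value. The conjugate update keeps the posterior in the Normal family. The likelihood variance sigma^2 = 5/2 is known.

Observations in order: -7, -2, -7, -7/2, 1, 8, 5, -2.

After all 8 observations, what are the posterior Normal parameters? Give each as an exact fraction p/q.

obs 1: x=-7 → posterior Normal(-43/19, 45/38)
obs 2: x=-2 → posterior Normal(-61/28, 45/56)
obs 3: x=-7 → posterior Normal(-124/37, 45/74)
obs 4: x=-7/2 → posterior Normal(-311/92, 45/92)
obs 5: x=1 → posterior Normal(-293/110, 9/22)
obs 6: x=8 → posterior Normal(-149/128, 45/128)
obs 7: x=5 → posterior Normal(-59/146, 45/146)
obs 8: x=-2 → posterior Normal(-95/164, 45/164)

mu_0=-95/164, tau_0^2=45/164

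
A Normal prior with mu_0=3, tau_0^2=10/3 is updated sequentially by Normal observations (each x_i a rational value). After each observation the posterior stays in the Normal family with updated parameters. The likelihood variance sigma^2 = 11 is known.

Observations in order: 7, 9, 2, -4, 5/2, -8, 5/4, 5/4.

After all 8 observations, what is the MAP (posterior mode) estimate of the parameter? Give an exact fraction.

209/113

obs 1: x=7 → posterior Normal(169/43, 110/43)
obs 2: x=9 → posterior Normal(259/53, 110/53)
obs 3: x=2 → posterior Normal(31/7, 110/63)
obs 4: x=-4 → posterior Normal(239/73, 110/73)
obs 5: x=5/2 → posterior Normal(264/83, 110/83)
obs 6: x=-8 → posterior Normal(184/93, 110/93)
obs 7: x=5/4 → posterior Normal(393/206, 110/103)
obs 8: x=5/4 → posterior Normal(209/113, 110/113)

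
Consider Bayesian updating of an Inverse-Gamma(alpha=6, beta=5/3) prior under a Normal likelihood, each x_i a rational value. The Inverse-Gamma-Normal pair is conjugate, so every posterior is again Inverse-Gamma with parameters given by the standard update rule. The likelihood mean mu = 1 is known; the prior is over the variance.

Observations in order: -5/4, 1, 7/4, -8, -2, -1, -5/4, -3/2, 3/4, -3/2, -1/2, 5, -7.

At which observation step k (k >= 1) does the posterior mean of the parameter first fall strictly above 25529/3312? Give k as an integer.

k = 13

obs 1: x=-5/4 → posterior Inverse-Gamma(13/2, 403/96)
obs 2: x=1 → posterior Inverse-Gamma(7, 403/96)
obs 3: x=7/4 → posterior Inverse-Gamma(15/2, 215/48)
obs 4: x=-8 → posterior Inverse-Gamma(8, 2159/48)
obs 5: x=-2 → posterior Inverse-Gamma(17/2, 2375/48)
obs 6: x=-1 → posterior Inverse-Gamma(9, 2471/48)
obs 7: x=-5/4 → posterior Inverse-Gamma(19/2, 5185/96)
obs 8: x=-3/2 → posterior Inverse-Gamma(10, 5485/96)
obs 9: x=3/4 → posterior Inverse-Gamma(21/2, 343/6)
obs 10: x=-3/2 → posterior Inverse-Gamma(11, 1447/24)
obs 11: x=-1/2 → posterior Inverse-Gamma(23/2, 737/12)
obs 12: x=5 → posterior Inverse-Gamma(12, 833/12)
obs 13: x=-7 → posterior Inverse-Gamma(25/2, 1217/12)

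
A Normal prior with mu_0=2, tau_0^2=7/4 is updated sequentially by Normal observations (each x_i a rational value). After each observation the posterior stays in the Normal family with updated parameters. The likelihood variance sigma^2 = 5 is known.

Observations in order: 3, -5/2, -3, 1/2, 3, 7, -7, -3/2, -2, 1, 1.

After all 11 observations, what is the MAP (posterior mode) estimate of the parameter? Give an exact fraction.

obs 1: x=3 → posterior Normal(61/27, 35/27)
obs 2: x=-5/2 → posterior Normal(87/68, 35/34)
obs 3: x=-3 → posterior Normal(45/82, 35/41)
obs 4: x=1/2 → posterior Normal(13/24, 35/48)
obs 5: x=3 → posterior Normal(47/55, 7/11)
obs 6: x=7 → posterior Normal(48/31, 35/62)
obs 7: x=-7 → posterior Normal(47/69, 35/69)
obs 8: x=-3/2 → posterior Normal(73/152, 35/76)
obs 9: x=-2 → posterior Normal(45/166, 35/83)
obs 10: x=1 → posterior Normal(59/180, 7/18)
obs 11: x=1 → posterior Normal(73/194, 35/97)

73/194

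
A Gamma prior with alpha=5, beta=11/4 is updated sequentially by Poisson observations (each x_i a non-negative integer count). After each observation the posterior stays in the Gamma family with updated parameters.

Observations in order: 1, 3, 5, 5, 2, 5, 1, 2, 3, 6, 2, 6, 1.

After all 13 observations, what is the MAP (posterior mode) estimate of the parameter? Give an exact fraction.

obs 1: x=1 → posterior Gamma(6, 15/4)
obs 2: x=3 → posterior Gamma(9, 19/4)
obs 3: x=5 → posterior Gamma(14, 23/4)
obs 4: x=5 → posterior Gamma(19, 27/4)
obs 5: x=2 → posterior Gamma(21, 31/4)
obs 6: x=5 → posterior Gamma(26, 35/4)
obs 7: x=1 → posterior Gamma(27, 39/4)
obs 8: x=2 → posterior Gamma(29, 43/4)
obs 9: x=3 → posterior Gamma(32, 47/4)
obs 10: x=6 → posterior Gamma(38, 51/4)
obs 11: x=2 → posterior Gamma(40, 55/4)
obs 12: x=6 → posterior Gamma(46, 59/4)
obs 13: x=1 → posterior Gamma(47, 63/4)

184/63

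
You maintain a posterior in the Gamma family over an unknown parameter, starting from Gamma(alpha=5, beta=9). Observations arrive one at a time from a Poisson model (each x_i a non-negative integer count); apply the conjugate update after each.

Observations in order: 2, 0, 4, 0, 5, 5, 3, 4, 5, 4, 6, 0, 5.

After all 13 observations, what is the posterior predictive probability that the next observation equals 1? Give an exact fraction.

obs 1: x=2 → posterior Gamma(7, 10)
obs 2: x=0 → posterior Gamma(7, 11)
obs 3: x=4 → posterior Gamma(11, 12)
obs 4: x=0 → posterior Gamma(11, 13)
obs 5: x=5 → posterior Gamma(16, 14)
obs 6: x=5 → posterior Gamma(21, 15)
obs 7: x=3 → posterior Gamma(24, 16)
obs 8: x=4 → posterior Gamma(28, 17)
obs 9: x=5 → posterior Gamma(33, 18)
obs 10: x=4 → posterior Gamma(37, 19)
obs 11: x=6 → posterior Gamma(43, 20)
obs 12: x=0 → posterior Gamma(43, 21)
obs 13: x=5 → posterior Gamma(48, 22)

1310780333766199697656824223983542071170224181834705018261369520128/5304738315342148305325700564919212656132041732898221764838321536663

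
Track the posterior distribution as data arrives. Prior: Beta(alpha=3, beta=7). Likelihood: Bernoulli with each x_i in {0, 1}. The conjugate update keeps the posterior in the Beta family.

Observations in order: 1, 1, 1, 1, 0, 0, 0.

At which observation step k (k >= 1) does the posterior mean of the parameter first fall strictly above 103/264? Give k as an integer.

obs 1: x=1 → posterior Beta(4, 7)
obs 2: x=1 → posterior Beta(5, 7)
obs 3: x=1 → posterior Beta(6, 7)
obs 4: x=1 → posterior Beta(7, 7)
obs 5: x=0 → posterior Beta(7, 8)
obs 6: x=0 → posterior Beta(7, 9)
obs 7: x=0 → posterior Beta(7, 10)

k = 2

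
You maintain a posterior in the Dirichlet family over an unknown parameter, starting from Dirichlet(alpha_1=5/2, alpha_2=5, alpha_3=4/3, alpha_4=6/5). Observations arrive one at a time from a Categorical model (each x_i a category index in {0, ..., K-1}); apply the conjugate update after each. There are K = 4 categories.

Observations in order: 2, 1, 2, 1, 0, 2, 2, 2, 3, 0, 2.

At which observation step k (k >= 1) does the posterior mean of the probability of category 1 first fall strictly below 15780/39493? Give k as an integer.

obs 1: x=2 → posterior Dirichlet(5/2, 5, 7/3, 6/5)
obs 2: x=1 → posterior Dirichlet(5/2, 6, 7/3, 6/5)
obs 3: x=2 → posterior Dirichlet(5/2, 6, 10/3, 6/5)
obs 4: x=1 → posterior Dirichlet(5/2, 7, 10/3, 6/5)
obs 5: x=0 → posterior Dirichlet(7/2, 7, 10/3, 6/5)
obs 6: x=2 → posterior Dirichlet(7/2, 7, 13/3, 6/5)
obs 7: x=2 → posterior Dirichlet(7/2, 7, 16/3, 6/5)
obs 8: x=2 → posterior Dirichlet(7/2, 7, 19/3, 6/5)
obs 9: x=3 → posterior Dirichlet(7/2, 7, 19/3, 11/5)
obs 10: x=0 → posterior Dirichlet(9/2, 7, 19/3, 11/5)
obs 11: x=2 → posterior Dirichlet(9/2, 7, 22/3, 11/5)

k = 8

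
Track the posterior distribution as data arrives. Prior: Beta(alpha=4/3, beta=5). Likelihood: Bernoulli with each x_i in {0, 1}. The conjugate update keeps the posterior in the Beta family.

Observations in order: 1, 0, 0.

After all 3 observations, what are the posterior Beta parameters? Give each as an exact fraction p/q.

obs 1: x=1 → posterior Beta(7/3, 5)
obs 2: x=0 → posterior Beta(7/3, 6)
obs 3: x=0 → posterior Beta(7/3, 7)

alpha=7/3, beta=7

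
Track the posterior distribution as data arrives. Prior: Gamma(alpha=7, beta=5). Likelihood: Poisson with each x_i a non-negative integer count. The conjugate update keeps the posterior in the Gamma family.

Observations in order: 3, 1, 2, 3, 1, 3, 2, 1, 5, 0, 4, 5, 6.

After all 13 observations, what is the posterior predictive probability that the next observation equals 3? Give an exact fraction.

13449313435114351747113313290504172605509552971291117486080/66476117046415807326862425861336332693125001052869591773081

obs 1: x=3 → posterior Gamma(10, 6)
obs 2: x=1 → posterior Gamma(11, 7)
obs 3: x=2 → posterior Gamma(13, 8)
obs 4: x=3 → posterior Gamma(16, 9)
obs 5: x=1 → posterior Gamma(17, 10)
obs 6: x=3 → posterior Gamma(20, 11)
obs 7: x=2 → posterior Gamma(22, 12)
obs 8: x=1 → posterior Gamma(23, 13)
obs 9: x=5 → posterior Gamma(28, 14)
obs 10: x=0 → posterior Gamma(28, 15)
obs 11: x=4 → posterior Gamma(32, 16)
obs 12: x=5 → posterior Gamma(37, 17)
obs 13: x=6 → posterior Gamma(43, 18)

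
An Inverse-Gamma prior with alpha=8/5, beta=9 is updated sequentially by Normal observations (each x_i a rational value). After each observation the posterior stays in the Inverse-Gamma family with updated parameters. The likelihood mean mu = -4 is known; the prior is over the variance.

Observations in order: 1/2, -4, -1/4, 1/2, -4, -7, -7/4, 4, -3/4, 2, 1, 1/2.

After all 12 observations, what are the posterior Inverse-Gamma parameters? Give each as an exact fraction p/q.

alpha=38/5, beta=3879/32

obs 1: x=1/2 → posterior Inverse-Gamma(21/10, 153/8)
obs 2: x=-4 → posterior Inverse-Gamma(13/5, 153/8)
obs 3: x=-1/4 → posterior Inverse-Gamma(31/10, 837/32)
obs 4: x=1/2 → posterior Inverse-Gamma(18/5, 1161/32)
obs 5: x=-4 → posterior Inverse-Gamma(41/10, 1161/32)
obs 6: x=-7 → posterior Inverse-Gamma(23/5, 1305/32)
obs 7: x=-7/4 → posterior Inverse-Gamma(51/10, 693/16)
obs 8: x=4 → posterior Inverse-Gamma(28/5, 1205/16)
obs 9: x=-3/4 → posterior Inverse-Gamma(61/10, 2579/32)
obs 10: x=2 → posterior Inverse-Gamma(33/5, 3155/32)
obs 11: x=1 → posterior Inverse-Gamma(71/10, 3555/32)
obs 12: x=1/2 → posterior Inverse-Gamma(38/5, 3879/32)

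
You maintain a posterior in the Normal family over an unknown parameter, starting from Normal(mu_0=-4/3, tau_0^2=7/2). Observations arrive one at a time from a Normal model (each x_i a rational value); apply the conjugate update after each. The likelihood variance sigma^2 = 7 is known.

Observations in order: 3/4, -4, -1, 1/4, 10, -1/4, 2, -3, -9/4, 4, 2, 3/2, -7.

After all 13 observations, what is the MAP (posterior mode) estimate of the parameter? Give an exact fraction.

obs 1: x=3/4 → posterior Normal(-23/36, 7/3)
obs 2: x=-4 → posterior Normal(-71/48, 7/4)
obs 3: x=-1 → posterior Normal(-83/60, 7/5)
obs 4: x=1/4 → posterior Normal(-10/9, 7/6)
obs 5: x=10 → posterior Normal(10/21, 1)
obs 6: x=-1/4 → posterior Normal(37/96, 7/8)
obs 7: x=2 → posterior Normal(61/108, 7/9)
obs 8: x=-3 → posterior Normal(5/24, 7/10)
obs 9: x=-9/4 → posterior Normal(-1/66, 7/11)
obs 10: x=4 → posterior Normal(23/72, 7/12)
obs 11: x=2 → posterior Normal(35/78, 7/13)
obs 12: x=3/2 → posterior Normal(11/21, 1/2)
obs 13: x=-7 → posterior Normal(1/45, 7/15)

1/45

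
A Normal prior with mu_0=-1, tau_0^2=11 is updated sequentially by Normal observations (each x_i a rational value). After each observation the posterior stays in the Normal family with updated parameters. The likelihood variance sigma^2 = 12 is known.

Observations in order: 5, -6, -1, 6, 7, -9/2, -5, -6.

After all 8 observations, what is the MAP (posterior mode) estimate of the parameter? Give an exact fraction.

obs 1: x=5 → posterior Normal(43/23, 132/23)
obs 2: x=-6 → posterior Normal(-23/34, 66/17)
obs 3: x=-1 → posterior Normal(-34/45, 44/15)
obs 4: x=6 → posterior Normal(4/7, 33/14)
obs 5: x=7 → posterior Normal(109/67, 132/67)
obs 6: x=-9/2 → posterior Normal(119/156, 22/13)
obs 7: x=-5 → posterior Normal(9/178, 132/89)
obs 8: x=-6 → posterior Normal(-123/200, 33/25)

-123/200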